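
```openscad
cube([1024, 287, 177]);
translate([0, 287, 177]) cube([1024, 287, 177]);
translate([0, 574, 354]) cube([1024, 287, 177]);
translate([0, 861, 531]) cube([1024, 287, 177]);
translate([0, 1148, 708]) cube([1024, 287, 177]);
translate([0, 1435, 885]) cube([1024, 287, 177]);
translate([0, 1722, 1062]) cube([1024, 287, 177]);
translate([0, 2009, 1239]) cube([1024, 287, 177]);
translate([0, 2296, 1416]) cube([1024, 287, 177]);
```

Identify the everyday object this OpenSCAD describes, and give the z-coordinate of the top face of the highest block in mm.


A staircase. The total rise is 1593 mm.

9 identical blocks, each offset up and back from the previous — a staircase. Each step is 177 mm tall and there are 9 of them, so the total rise is 9 × 177 = 1593 mm.


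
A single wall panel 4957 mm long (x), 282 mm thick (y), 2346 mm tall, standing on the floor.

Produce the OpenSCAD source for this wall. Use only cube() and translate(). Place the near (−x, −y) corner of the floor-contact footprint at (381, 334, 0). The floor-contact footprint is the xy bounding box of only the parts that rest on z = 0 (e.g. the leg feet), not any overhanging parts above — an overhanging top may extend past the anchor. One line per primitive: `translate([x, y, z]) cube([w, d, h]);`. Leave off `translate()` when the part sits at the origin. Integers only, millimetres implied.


translate([381, 334, 0]) cube([4957, 282, 2346]);


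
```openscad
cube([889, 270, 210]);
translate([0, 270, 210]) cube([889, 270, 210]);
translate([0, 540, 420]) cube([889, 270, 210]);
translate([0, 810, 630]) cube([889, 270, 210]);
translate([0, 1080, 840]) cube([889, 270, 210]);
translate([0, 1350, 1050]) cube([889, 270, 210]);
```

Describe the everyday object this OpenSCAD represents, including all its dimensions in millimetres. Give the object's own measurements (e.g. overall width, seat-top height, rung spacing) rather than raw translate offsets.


A straight staircase of 6 solid steps. Each step is 889 mm wide (x), 270 mm deep (y, the going) and 210 mm tall (the rise). The first step rests on the floor; each subsequent step sits one going further in +y and one rise higher in +z, directly behind and above the previous step with no overlap.


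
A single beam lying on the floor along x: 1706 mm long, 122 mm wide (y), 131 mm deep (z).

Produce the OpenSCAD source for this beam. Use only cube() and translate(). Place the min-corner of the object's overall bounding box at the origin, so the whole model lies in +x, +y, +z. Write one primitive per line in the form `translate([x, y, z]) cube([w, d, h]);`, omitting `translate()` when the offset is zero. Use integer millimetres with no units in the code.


cube([1706, 122, 131]);


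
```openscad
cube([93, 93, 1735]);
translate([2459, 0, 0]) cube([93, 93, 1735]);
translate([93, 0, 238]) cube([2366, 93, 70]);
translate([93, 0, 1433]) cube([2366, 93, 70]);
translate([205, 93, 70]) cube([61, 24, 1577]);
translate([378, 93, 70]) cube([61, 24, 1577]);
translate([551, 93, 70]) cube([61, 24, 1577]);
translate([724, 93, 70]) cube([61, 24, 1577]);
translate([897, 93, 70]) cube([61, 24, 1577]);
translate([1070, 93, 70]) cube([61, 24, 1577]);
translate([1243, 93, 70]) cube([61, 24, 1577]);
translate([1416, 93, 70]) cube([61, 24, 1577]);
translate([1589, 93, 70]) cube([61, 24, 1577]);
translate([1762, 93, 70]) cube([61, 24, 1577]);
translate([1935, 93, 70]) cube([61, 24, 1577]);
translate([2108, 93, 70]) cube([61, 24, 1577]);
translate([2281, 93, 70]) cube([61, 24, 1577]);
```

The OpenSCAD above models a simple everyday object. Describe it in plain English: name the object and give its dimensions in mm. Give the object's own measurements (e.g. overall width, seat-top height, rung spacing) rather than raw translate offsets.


A fence section. Two 93×93 mm posts, 1735 mm tall, stand on the floor with a clear span of 2366 mm between their inner faces. Two horizontal rails of 93×70 mm section span the gap between the posts with their undersides at z = 238 mm and z = 1433 mm, flush with the posts' −y face. 13 pickets, each 61 mm wide, 24 mm thick and 1577 mm tall, are fixed to the +y face of the rails with their bottoms at z = 70 mm, spaced across the span with a 112 mm gap after the −x post and between neighbouring pickets, with 117 mm left before the +x post.


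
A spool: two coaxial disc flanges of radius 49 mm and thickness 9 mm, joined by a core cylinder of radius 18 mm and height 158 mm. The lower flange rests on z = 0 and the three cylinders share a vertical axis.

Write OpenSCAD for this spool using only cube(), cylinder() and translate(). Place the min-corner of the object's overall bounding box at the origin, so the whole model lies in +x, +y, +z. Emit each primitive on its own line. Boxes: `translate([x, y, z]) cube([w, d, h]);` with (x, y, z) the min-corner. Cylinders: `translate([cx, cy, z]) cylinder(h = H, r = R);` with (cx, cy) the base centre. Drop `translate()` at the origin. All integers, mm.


translate([49, 49, 0]) cylinder(h = 9, r = 49);
translate([49, 49, 9]) cylinder(h = 158, r = 18);
translate([49, 49, 167]) cylinder(h = 9, r = 49);


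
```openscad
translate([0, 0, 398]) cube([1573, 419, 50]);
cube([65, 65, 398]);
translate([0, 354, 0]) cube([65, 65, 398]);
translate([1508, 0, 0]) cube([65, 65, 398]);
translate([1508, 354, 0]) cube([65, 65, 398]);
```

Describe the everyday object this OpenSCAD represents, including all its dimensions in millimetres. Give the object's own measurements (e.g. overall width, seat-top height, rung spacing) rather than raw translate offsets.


A bench: a 1573×419 mm seat slab, 50 mm thick, top at z = 448 mm, on four 65×65 mm square legs flush with the seat corners and standing on z = 0.


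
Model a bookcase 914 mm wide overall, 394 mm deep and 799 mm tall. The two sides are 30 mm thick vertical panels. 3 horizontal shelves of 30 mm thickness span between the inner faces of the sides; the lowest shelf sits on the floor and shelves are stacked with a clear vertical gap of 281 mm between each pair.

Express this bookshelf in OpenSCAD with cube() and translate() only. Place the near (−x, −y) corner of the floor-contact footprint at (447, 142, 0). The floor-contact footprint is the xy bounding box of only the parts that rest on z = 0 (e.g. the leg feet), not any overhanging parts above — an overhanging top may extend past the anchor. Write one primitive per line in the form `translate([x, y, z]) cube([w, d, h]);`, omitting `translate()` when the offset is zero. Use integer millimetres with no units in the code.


translate([447, 142, 0]) cube([30, 394, 799]);
translate([1331, 142, 0]) cube([30, 394, 799]);
translate([477, 142, 0]) cube([854, 394, 30]);
translate([477, 142, 311]) cube([854, 394, 30]);
translate([477, 142, 622]) cube([854, 394, 30]);


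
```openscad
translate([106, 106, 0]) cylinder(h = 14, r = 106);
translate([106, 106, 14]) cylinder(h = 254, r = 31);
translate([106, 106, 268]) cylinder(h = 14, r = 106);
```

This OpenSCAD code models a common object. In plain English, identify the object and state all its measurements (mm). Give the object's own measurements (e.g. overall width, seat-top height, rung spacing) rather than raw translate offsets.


A spool: two coaxial disc flanges of radius 106 mm and thickness 14 mm, joined by a core cylinder of radius 31 mm and height 254 mm. The lower flange rests on z = 0 and the three cylinders share a vertical axis.


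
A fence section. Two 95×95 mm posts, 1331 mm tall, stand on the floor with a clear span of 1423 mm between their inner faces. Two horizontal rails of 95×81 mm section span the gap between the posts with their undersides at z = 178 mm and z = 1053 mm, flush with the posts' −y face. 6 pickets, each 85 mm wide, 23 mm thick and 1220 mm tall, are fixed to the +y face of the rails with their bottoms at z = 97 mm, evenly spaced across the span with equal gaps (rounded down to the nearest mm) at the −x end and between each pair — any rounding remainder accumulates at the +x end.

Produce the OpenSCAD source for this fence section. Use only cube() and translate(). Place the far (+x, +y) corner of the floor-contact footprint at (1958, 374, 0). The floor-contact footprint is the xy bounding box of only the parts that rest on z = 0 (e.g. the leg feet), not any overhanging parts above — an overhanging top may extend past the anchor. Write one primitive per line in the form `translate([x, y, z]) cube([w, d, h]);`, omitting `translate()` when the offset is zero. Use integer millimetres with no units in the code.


translate([345, 279, 0]) cube([95, 95, 1331]);
translate([1863, 279, 0]) cube([95, 95, 1331]);
translate([440, 279, 178]) cube([1423, 95, 81]);
translate([440, 279, 1053]) cube([1423, 95, 81]);
translate([570, 374, 97]) cube([85, 23, 1220]);
translate([785, 374, 97]) cube([85, 23, 1220]);
translate([1000, 374, 97]) cube([85, 23, 1220]);
translate([1215, 374, 97]) cube([85, 23, 1220]);
translate([1430, 374, 97]) cube([85, 23, 1220]);
translate([1645, 374, 97]) cube([85, 23, 1220]);


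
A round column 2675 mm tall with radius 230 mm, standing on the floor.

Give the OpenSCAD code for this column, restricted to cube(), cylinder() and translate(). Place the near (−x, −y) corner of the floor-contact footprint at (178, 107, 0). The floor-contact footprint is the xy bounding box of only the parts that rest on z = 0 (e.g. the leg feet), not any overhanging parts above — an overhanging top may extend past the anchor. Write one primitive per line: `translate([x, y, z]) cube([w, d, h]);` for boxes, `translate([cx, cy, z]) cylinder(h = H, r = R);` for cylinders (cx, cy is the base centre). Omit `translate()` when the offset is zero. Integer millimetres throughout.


translate([408, 337, 0]) cylinder(h = 2675, r = 230);


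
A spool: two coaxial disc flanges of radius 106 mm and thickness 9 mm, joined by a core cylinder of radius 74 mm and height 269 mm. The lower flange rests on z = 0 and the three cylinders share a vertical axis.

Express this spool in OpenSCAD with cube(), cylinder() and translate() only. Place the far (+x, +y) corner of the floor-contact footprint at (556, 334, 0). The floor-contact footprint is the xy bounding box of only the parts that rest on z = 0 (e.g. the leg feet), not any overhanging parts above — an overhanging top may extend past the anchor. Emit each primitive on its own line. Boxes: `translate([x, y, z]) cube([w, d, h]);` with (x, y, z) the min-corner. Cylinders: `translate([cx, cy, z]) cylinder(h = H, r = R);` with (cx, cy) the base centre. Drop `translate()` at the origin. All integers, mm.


translate([450, 228, 0]) cylinder(h = 9, r = 106);
translate([450, 228, 9]) cylinder(h = 269, r = 74);
translate([450, 228, 278]) cylinder(h = 9, r = 106);


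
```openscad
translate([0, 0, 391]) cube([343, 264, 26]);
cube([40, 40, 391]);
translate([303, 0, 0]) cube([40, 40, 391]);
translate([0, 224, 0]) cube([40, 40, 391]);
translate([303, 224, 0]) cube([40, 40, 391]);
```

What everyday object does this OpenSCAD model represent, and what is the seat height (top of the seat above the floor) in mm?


A stool. The seat height is 417 mm.

A 343×264×26 slab at z = 391 on four corner posts — a stool. The seat top is 391 + 26 = 417 mm.


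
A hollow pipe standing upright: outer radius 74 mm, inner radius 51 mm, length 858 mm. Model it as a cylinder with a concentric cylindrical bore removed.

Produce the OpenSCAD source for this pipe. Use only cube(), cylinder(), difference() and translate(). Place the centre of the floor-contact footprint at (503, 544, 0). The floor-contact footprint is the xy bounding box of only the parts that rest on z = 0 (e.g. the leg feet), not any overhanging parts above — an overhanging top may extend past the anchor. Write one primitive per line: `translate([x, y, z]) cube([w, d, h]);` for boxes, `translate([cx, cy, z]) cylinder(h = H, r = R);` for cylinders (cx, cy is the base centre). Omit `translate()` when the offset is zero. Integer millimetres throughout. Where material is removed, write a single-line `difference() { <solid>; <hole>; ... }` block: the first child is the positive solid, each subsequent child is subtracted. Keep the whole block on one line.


difference() { translate([503, 544, 0]) cylinder(h = 858, r = 74); translate([503, 544, 0]) cylinder(h = 858, r = 51); }


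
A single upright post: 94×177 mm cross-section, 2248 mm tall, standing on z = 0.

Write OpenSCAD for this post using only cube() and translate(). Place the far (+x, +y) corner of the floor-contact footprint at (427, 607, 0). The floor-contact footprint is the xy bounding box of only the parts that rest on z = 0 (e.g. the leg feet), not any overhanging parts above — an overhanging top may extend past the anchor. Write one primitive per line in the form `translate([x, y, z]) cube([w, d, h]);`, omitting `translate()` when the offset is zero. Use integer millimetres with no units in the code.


translate([333, 430, 0]) cube([94, 177, 2248]);


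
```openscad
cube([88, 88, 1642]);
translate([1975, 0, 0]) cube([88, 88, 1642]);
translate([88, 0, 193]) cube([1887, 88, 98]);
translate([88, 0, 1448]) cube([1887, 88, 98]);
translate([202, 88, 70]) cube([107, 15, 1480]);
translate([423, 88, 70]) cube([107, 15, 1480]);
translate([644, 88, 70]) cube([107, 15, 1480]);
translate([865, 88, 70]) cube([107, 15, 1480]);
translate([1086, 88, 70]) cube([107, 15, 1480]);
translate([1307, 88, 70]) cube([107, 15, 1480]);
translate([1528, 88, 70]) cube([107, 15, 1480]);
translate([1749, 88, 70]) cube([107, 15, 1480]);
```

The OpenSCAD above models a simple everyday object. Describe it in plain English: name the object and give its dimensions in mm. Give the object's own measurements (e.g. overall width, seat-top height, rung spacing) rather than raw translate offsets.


A fence section. Two 88×88 mm posts, 1642 mm tall, stand on the floor with a clear span of 1887 mm between their inner faces. Two horizontal rails of 88×98 mm section span the gap between the posts with their undersides at z = 193 mm and z = 1448 mm, flush with the posts' −y face. 8 pickets, each 107 mm wide, 15 mm thick and 1480 mm tall, are fixed to the +y face of the rails with their bottoms at z = 70 mm, spaced across the span with a 114 mm gap after the −x post and between neighbouring pickets, with 119 mm left before the +x post.


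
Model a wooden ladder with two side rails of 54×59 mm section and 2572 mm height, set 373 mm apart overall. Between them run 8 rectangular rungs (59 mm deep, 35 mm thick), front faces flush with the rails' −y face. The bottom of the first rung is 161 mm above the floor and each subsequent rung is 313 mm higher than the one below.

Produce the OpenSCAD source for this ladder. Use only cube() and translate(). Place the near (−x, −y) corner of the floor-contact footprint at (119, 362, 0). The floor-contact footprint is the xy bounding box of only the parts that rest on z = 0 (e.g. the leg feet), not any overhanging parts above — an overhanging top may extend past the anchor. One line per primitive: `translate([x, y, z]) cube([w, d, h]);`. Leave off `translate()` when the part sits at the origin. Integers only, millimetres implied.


translate([119, 362, 0]) cube([54, 59, 2572]);
translate([438, 362, 0]) cube([54, 59, 2572]);
translate([173, 362, 161]) cube([265, 59, 35]);
translate([173, 362, 474]) cube([265, 59, 35]);
translate([173, 362, 787]) cube([265, 59, 35]);
translate([173, 362, 1100]) cube([265, 59, 35]);
translate([173, 362, 1413]) cube([265, 59, 35]);
translate([173, 362, 1726]) cube([265, 59, 35]);
translate([173, 362, 2039]) cube([265, 59, 35]);
translate([173, 362, 2352]) cube([265, 59, 35]);


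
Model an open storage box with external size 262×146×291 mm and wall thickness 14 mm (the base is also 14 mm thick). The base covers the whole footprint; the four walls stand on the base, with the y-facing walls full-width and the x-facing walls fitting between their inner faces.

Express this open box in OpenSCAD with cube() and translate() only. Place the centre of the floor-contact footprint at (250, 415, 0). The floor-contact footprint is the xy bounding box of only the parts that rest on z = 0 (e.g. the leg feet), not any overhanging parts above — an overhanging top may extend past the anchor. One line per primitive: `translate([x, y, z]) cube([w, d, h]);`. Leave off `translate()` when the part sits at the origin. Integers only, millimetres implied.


translate([119, 342, 0]) cube([262, 146, 14]);
translate([119, 342, 14]) cube([262, 14, 277]);
translate([119, 474, 14]) cube([262, 14, 277]);
translate([119, 356, 14]) cube([14, 118, 277]);
translate([367, 356, 14]) cube([14, 118, 277]);


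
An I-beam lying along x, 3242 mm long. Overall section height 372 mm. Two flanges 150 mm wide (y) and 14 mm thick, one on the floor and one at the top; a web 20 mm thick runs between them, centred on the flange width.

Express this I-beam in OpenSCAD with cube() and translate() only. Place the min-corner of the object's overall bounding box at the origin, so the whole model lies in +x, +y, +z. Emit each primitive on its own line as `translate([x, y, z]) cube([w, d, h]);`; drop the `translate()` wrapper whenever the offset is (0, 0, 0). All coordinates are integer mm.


cube([3242, 150, 14]);
translate([0, 65, 14]) cube([3242, 20, 344]);
translate([0, 0, 358]) cube([3242, 150, 14]);


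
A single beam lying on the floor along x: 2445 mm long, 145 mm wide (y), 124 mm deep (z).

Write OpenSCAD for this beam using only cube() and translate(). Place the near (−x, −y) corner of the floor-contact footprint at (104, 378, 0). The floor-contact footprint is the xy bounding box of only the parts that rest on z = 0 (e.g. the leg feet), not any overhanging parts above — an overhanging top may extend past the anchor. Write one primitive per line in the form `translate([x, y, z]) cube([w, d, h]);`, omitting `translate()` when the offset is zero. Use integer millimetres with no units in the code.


translate([104, 378, 0]) cube([2445, 145, 124]);


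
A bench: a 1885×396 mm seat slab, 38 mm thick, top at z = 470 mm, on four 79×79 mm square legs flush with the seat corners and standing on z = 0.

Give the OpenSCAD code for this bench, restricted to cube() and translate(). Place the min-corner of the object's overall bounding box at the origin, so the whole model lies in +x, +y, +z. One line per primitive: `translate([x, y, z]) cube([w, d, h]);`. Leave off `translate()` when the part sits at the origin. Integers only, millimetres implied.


translate([0, 0, 432]) cube([1885, 396, 38]);
cube([79, 79, 432]);
translate([0, 317, 0]) cube([79, 79, 432]);
translate([1806, 0, 0]) cube([79, 79, 432]);
translate([1806, 317, 0]) cube([79, 79, 432]);


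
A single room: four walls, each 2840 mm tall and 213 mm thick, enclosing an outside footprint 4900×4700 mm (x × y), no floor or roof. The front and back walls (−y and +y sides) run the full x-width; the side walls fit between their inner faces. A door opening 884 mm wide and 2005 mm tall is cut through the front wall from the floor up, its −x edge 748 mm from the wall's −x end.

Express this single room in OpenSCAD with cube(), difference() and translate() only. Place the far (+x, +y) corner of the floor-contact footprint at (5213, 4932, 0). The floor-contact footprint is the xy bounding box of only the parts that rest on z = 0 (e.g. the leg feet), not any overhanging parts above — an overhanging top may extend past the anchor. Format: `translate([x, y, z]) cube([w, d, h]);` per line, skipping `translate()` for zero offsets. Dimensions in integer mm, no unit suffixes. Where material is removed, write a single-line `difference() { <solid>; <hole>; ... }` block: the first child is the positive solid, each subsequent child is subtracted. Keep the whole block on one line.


difference() { translate([313, 232, 0]) cube([4900, 213, 2840]); translate([1061, 232, 0]) cube([884, 213, 2005]); }
translate([313, 4719, 0]) cube([4900, 213, 2840]);
translate([313, 445, 0]) cube([213, 4274, 2840]);
translate([5000, 445, 0]) cube([213, 4274, 2840]);


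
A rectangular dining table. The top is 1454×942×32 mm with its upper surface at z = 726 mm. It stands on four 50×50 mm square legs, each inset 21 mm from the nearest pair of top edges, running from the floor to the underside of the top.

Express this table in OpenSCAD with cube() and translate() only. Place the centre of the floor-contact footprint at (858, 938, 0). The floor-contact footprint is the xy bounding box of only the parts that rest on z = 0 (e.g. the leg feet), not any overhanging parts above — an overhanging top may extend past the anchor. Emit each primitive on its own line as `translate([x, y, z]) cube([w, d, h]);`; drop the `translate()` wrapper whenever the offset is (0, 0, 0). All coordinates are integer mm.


translate([131, 467, 694]) cube([1454, 942, 32]);
translate([152, 488, 0]) cube([50, 50, 694]);
translate([1514, 488, 0]) cube([50, 50, 694]);
translate([152, 1338, 0]) cube([50, 50, 694]);
translate([1514, 1338, 0]) cube([50, 50, 694]);


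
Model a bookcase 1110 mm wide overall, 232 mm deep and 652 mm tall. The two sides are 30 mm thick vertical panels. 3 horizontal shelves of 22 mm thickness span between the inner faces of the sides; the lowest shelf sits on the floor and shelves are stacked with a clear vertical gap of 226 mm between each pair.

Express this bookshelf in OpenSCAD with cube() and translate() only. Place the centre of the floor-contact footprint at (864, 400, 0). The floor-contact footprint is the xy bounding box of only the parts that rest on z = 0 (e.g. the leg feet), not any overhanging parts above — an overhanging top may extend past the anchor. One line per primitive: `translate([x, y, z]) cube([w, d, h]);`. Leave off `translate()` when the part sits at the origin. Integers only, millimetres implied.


translate([309, 284, 0]) cube([30, 232, 652]);
translate([1389, 284, 0]) cube([30, 232, 652]);
translate([339, 284, 0]) cube([1050, 232, 22]);
translate([339, 284, 248]) cube([1050, 232, 22]);
translate([339, 284, 496]) cube([1050, 232, 22]);


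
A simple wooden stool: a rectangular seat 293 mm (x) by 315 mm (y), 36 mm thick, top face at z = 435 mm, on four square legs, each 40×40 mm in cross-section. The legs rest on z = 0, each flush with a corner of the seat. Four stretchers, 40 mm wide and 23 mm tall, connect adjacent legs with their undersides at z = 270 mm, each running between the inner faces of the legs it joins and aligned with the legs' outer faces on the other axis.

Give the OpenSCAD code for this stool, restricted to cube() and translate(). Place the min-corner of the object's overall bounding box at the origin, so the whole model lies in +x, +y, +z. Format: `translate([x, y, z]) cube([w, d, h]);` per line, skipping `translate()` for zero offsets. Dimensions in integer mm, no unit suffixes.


translate([0, 0, 399]) cube([293, 315, 36]);
cube([40, 40, 399]);
translate([253, 0, 0]) cube([40, 40, 399]);
translate([0, 275, 0]) cube([40, 40, 399]);
translate([253, 275, 0]) cube([40, 40, 399]);
translate([40, 0, 270]) cube([213, 40, 23]);
translate([40, 275, 270]) cube([213, 40, 23]);
translate([0, 40, 270]) cube([40, 235, 23]);
translate([253, 40, 270]) cube([40, 235, 23]);


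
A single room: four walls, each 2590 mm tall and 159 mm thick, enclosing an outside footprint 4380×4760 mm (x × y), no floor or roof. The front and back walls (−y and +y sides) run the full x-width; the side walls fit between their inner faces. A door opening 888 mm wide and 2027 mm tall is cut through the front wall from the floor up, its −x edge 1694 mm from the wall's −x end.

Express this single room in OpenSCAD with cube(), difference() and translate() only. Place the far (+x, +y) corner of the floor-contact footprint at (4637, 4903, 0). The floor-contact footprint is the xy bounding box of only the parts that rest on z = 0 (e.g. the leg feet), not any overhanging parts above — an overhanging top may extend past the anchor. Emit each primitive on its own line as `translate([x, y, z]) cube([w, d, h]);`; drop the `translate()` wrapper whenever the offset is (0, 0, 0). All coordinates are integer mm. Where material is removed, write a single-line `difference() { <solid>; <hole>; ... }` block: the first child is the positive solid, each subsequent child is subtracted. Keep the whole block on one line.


difference() { translate([257, 143, 0]) cube([4380, 159, 2590]); translate([1951, 143, 0]) cube([888, 159, 2027]); }
translate([257, 4744, 0]) cube([4380, 159, 2590]);
translate([257, 302, 0]) cube([159, 4442, 2590]);
translate([4478, 302, 0]) cube([159, 4442, 2590]);


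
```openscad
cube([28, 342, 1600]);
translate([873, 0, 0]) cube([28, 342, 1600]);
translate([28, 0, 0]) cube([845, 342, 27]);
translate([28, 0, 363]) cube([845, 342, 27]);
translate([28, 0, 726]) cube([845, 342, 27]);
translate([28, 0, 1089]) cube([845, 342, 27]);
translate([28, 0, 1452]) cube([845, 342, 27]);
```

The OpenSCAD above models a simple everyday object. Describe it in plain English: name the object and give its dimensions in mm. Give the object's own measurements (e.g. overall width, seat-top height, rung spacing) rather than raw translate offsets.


An open bookshelf. Two side panels, each 28 mm thick, 342 mm deep and 1600 mm tall, stand 901 mm apart (outside-to-outside). Between them sit 5 shelves, each 27 mm thick and 342 mm deep, spanning the full gap between the sides. The bottom shelf rests on the floor (its underside at z = 0) and the clear gap between one shelf's top and the next shelf's underside is 336 mm.


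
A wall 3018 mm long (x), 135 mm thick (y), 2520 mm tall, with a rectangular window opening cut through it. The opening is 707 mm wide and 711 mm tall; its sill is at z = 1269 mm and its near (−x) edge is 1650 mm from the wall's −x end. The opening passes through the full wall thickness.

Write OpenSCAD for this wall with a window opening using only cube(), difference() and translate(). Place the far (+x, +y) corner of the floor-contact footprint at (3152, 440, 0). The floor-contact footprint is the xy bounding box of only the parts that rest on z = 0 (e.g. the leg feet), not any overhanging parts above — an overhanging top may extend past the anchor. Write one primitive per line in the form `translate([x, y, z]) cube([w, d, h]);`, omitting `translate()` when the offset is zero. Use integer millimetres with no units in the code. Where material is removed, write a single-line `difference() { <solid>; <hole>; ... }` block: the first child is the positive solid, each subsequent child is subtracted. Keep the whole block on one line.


difference() { translate([134, 305, 0]) cube([3018, 135, 2520]); translate([1784, 305, 1269]) cube([707, 135, 711]); }


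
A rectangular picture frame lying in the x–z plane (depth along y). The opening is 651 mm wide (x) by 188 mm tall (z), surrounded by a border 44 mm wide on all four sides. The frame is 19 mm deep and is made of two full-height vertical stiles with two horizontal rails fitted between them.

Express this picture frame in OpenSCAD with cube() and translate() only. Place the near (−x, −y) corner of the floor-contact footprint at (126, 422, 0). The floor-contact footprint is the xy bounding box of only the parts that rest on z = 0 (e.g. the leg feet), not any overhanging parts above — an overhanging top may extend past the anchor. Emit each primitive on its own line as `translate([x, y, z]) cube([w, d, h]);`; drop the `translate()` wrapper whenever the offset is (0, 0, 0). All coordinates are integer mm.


translate([126, 422, 0]) cube([44, 19, 276]);
translate([821, 422, 0]) cube([44, 19, 276]);
translate([170, 422, 0]) cube([651, 19, 44]);
translate([170, 422, 232]) cube([651, 19, 44]);


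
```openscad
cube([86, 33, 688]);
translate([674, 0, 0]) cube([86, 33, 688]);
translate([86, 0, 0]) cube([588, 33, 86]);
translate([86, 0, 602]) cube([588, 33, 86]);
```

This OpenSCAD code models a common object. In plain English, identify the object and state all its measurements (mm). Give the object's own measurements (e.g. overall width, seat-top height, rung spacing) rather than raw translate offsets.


A rectangular picture frame lying in the x–z plane (depth along y). The opening is 588 mm wide (x) by 516 mm tall (z), surrounded by a border 86 mm wide on all four sides. The frame is 33 mm deep and is made of two full-height vertical stiles with two horizontal rails fitted between them.


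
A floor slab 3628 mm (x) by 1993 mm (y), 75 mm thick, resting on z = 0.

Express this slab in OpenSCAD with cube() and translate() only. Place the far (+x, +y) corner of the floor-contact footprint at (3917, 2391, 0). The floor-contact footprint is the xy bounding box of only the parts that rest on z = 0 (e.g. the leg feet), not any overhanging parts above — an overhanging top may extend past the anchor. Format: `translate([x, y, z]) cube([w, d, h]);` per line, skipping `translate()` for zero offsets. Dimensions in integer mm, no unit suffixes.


translate([289, 398, 0]) cube([3628, 1993, 75]);


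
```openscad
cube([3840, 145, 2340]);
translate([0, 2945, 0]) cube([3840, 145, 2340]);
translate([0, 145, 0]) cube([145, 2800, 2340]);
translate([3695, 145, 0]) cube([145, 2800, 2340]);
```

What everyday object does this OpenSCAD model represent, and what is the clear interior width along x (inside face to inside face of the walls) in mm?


A house (or room) frame. The interior width is 3550 mm.

Four 2340 mm walls enclosing a rectangle with no floor or roof — a room or house frame. Outside width is 3840 mm and wall thickness is 145 mm, so the interior width is 3840 − 2 × 145 = 3550 mm.


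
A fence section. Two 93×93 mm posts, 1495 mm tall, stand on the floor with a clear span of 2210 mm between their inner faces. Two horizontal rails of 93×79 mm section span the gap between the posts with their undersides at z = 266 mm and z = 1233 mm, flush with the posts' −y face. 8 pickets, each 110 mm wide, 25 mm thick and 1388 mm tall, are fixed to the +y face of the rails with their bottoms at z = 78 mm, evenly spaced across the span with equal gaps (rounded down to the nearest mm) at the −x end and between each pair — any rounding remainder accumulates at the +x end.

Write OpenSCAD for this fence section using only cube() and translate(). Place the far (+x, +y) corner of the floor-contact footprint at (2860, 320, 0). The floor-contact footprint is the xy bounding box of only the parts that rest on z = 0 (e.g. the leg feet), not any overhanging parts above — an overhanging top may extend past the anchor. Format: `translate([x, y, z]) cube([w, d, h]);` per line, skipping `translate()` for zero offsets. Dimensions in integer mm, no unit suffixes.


translate([464, 227, 0]) cube([93, 93, 1495]);
translate([2767, 227, 0]) cube([93, 93, 1495]);
translate([557, 227, 266]) cube([2210, 93, 79]);
translate([557, 227, 1233]) cube([2210, 93, 79]);
translate([704, 320, 78]) cube([110, 25, 1388]);
translate([961, 320, 78]) cube([110, 25, 1388]);
translate([1218, 320, 78]) cube([110, 25, 1388]);
translate([1475, 320, 78]) cube([110, 25, 1388]);
translate([1732, 320, 78]) cube([110, 25, 1388]);
translate([1989, 320, 78]) cube([110, 25, 1388]);
translate([2246, 320, 78]) cube([110, 25, 1388]);
translate([2503, 320, 78]) cube([110, 25, 1388]);


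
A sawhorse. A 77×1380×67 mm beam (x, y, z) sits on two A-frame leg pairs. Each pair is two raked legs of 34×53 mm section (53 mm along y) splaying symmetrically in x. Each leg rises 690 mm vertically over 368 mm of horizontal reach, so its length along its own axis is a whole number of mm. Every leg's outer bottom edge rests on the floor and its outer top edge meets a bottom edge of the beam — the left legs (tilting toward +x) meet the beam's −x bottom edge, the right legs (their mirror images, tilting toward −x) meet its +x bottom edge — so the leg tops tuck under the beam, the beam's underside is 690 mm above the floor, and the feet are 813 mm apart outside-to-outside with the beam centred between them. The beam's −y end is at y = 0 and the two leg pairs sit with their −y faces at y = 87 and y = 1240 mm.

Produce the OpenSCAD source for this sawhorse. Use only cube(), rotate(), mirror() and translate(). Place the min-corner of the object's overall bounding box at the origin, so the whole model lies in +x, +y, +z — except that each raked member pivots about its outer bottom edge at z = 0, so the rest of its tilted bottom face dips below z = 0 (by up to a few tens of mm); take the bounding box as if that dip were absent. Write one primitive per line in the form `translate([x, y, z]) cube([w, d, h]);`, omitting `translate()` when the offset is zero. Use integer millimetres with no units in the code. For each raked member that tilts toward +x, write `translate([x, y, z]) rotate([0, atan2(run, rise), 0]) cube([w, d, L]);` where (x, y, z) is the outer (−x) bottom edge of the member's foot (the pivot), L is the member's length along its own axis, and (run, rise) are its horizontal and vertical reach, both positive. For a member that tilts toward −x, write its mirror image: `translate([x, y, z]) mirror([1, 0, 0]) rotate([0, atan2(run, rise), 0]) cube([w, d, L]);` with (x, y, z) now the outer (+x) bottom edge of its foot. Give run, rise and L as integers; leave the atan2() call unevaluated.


translate([368, 0, 690]) cube([77, 1380, 67]);
translate([0, 87, 0]) rotate([0, atan2(368, 690), 0]) cube([34, 53, 782]);
translate([813, 87, 0]) mirror([1, 0, 0]) rotate([0, atan2(368, 690), 0]) cube([34, 53, 782]);
translate([0, 1240, 0]) rotate([0, atan2(368, 690), 0]) cube([34, 53, 782]);
translate([813, 1240, 0]) mirror([1, 0, 0]) rotate([0, atan2(368, 690), 0]) cube([34, 53, 782]);


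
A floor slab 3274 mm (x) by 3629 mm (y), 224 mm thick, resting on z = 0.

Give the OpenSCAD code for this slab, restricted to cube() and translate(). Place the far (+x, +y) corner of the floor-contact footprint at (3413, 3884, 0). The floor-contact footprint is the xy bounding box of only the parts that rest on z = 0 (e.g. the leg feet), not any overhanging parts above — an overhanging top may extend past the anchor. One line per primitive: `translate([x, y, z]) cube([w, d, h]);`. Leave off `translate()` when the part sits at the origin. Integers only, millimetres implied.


translate([139, 255, 0]) cube([3274, 3629, 224]);


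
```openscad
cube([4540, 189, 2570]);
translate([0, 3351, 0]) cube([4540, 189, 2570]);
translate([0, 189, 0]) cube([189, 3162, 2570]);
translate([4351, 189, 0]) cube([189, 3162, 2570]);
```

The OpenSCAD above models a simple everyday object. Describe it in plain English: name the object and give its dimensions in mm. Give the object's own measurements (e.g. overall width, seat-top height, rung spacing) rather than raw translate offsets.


The wall frame of a small rectangular building: four walls, each 2570 mm tall and 189 mm thick, enclosing a footprint 4540 mm (x) by 3540 mm (y) outside-to-outside, with no floor or roof. The front and back walls (the −y and +y sides) span the full width; the two side walls fit between them.


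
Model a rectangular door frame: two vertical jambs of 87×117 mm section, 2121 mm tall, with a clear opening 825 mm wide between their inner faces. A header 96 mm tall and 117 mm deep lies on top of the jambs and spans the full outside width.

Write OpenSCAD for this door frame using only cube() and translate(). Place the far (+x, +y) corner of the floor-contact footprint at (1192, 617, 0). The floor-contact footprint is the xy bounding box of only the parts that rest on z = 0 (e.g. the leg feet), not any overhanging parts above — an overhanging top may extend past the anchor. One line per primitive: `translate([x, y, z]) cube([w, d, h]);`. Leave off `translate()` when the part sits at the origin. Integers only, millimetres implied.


translate([193, 500, 0]) cube([87, 117, 2121]);
translate([1105, 500, 0]) cube([87, 117, 2121]);
translate([193, 500, 2121]) cube([999, 117, 96]);


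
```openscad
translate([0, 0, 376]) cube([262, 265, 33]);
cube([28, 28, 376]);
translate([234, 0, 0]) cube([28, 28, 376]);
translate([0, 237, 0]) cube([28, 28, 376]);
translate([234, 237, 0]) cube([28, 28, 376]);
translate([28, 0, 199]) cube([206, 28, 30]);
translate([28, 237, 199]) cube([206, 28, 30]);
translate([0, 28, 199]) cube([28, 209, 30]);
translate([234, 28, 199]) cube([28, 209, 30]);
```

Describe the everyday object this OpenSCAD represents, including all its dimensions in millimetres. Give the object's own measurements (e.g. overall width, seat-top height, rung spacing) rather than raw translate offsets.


A four-legged stool. The seat is a 262×265×33 mm slab whose top surface is at z = 409 mm; four square legs, each 28×28 mm in cross-section, run from the floor (z = 0) to the underside of the seat, each flush with a corner of the seat. Four stretchers, 28 mm wide and 30 mm tall, connect adjacent legs with their undersides at z = 199 mm, each running between the inner faces of the legs it joins and aligned with the legs' outer faces on the other axis.


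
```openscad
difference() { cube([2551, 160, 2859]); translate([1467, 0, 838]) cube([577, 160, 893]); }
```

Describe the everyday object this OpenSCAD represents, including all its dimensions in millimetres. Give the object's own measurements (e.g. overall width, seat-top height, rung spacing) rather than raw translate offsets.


A wall 2551 mm long (x), 160 mm thick (y), 2859 mm tall, with a rectangular window opening cut through it. The opening is 577 mm wide and 893 mm tall; its sill is at z = 838 mm and its near (−x) edge is 1467 mm from the wall's −x end. The opening passes through the full wall thickness.


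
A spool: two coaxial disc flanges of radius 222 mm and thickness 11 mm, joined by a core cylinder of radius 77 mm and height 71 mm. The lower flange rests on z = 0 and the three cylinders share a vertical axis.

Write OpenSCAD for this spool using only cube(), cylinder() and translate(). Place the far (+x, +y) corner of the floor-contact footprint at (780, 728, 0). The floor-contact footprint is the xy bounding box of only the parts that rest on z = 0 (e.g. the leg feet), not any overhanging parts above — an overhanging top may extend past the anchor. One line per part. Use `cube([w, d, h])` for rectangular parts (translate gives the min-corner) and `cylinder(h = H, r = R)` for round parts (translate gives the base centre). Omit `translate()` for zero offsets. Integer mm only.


translate([558, 506, 0]) cylinder(h = 11, r = 222);
translate([558, 506, 11]) cylinder(h = 71, r = 77);
translate([558, 506, 82]) cylinder(h = 11, r = 222);


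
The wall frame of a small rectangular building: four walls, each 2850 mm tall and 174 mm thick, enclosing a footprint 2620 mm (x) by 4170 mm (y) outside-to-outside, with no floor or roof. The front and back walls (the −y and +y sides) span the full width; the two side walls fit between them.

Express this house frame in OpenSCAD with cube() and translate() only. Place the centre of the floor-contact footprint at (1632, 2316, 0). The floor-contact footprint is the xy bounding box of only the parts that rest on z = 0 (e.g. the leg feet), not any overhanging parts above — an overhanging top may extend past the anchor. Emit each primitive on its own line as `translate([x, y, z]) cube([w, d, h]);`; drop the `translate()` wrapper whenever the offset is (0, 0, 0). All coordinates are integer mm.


translate([322, 231, 0]) cube([2620, 174, 2850]);
translate([322, 4227, 0]) cube([2620, 174, 2850]);
translate([322, 405, 0]) cube([174, 3822, 2850]);
translate([2768, 405, 0]) cube([174, 3822, 2850]);


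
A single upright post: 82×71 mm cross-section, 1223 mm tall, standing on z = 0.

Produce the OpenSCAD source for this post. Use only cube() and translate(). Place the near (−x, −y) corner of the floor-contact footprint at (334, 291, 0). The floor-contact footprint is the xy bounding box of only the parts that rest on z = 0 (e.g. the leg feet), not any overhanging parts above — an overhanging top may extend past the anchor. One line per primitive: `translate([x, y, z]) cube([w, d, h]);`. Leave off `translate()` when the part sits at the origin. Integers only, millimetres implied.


translate([334, 291, 0]) cube([82, 71, 1223]);
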